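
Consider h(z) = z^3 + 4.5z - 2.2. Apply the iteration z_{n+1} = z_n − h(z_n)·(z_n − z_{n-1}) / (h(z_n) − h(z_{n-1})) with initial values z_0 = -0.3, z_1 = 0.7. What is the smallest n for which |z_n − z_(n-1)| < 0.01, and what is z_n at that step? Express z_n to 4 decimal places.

h(-0.3) = -3.577000, h(0.7) = 1.293000
z_2 = 0.700000 − 1.293000·(1.000000)/(4.870000) = 0.434497;  |Δ| = 0.265503
h(0.434497) = -0.162736
z_3 = 0.434497 − (-0.162736)·(-0.265503)/(-1.455736) = 0.464177;  |Δ| = 0.029680
h(0.464177) = -0.011190
z_4 = 0.464177 − (-0.011190)·(0.029680)/(0.151547) = 0.466369;  |Δ| = 0.002192
|z_4 − z_3| = 0.002192 < 0.01

n = 4, z_n = 0.4664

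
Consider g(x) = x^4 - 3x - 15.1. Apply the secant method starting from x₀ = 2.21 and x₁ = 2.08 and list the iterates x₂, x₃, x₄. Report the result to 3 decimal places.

2.152, 2.155, 2.155

g(2.21) = 2.12443, g(2.08) = -2.62226
x₂ = 2.08000 − (-2.62226)·(2.08000 − 2.21000) / (-2.62226 − 2.12443) = 2.08000 − (0.34089)/(-4.74670) = 2.15182
g(2.15182) = -0.11562
x₃ = 2.15182 − (-0.11562)·(2.15182 − 2.08000) / (-0.11562 − (-2.62226)) = 2.15182 − (-0.00830)/(2.50665) = 2.15513
g(2.15513) = 0.00677
x₄ = 2.15513 − 0.00677·(2.15513 − 2.15182) / (0.00677 − (-0.11562)) = 2.15513 − (0.00002)/(0.12238) = 2.15495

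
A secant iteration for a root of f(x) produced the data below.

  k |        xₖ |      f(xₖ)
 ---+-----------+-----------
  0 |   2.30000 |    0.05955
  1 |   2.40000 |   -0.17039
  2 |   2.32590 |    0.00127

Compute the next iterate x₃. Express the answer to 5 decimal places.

2.32645

x₃ = 2.32590 − 0.00127·(2.32590 − 2.40000) / (0.00127 − (-0.17039))
   = 2.32590 − (-0.0000941)/(0.1716600) = 2.3264482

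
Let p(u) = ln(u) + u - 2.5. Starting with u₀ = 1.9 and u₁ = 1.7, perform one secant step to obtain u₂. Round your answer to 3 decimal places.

1.873

p(1.9) = 0.04185, p(1.7) = -0.26937
u₂ = 1.70000 − (-0.26937)·(1.70000 − 1.90000) / (-0.26937 − 0.04185) = 1.70000 − (0.05387)/(-0.31123) = 1.87310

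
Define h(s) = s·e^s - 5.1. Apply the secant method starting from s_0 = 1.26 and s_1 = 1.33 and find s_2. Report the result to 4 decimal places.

h(1.26) = -0.657969, h(1.33) = -0.071212
s_2 = 1.330000 − (-0.071212)·(1.330000 − 1.260000) / (-0.071212 − (-0.657969)) = 1.330000 − (-0.004985)/(0.586757) = 1.338496

1.3385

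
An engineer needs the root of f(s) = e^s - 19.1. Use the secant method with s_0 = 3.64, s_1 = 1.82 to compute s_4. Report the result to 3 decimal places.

2.893

f(3.64) = 18.99184, f(1.82) = -12.92814
s_2 = 1.82000 − (-12.92814)·(1.82000 − 3.64000) / (-12.92814 − 18.99184) = 1.82000 − (23.52922)/(-31.91998) = 2.55713
f(2.55713) = -6.20124
s_3 = 2.55713 − (-6.20124)·(2.55713 − 1.82000) / (-6.20124 − (-12.92814)) = 2.55713 − (-4.57113)/(6.72690) = 3.23666
f(3.23666) = 6.34859
s_4 = 3.23666 − 6.34859·(3.23666 − 2.55713) / (6.34859 − (-6.20124)) = 3.23666 − (4.31405)/(12.54983) = 2.89291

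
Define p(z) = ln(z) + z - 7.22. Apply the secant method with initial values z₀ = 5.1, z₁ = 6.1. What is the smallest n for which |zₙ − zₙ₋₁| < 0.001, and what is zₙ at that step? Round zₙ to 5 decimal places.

n = 4, zₙ = 5.51291

p(5.1) = -0.4907595, p(6.1) = 0.6882888
z₂ = 6.1000000 − 0.6882888·(1.0000000)/(1.1790482) = 5.5162336;  |Δ| = 0.5837664
p(5.5162336) = 0.0039289
z₃ = 5.5162336 − 0.0039289·(-0.5837664)/(-0.6843599) = 5.5128822;  |Δ| = 0.0033514
p(5.5128822) = -0.0000302
z₄ = 5.5128822 − (-0.0000302)·(-0.0033514)/(-0.0039591) = 5.5129078;  |Δ| = 0.0000256
|z₄ − z₃| = 0.0000256 < 0.001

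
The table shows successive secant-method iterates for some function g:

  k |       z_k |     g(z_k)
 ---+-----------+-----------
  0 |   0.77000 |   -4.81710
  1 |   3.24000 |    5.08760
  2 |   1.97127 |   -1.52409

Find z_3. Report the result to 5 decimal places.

2.26373

z_3 = 1.97127 − (-1.52409)·(1.97127 − 3.24000) / (-1.52409 − 5.08760)
   = 1.97127 − (1.9336587)/(-6.6116900) = 2.2637306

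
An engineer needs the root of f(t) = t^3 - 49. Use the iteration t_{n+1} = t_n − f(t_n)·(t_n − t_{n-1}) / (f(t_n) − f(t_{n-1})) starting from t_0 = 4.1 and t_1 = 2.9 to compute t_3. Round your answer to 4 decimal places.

f(4.1) = 19.921000, f(2.9) = -24.611000
t_2 = 2.900000 − (-24.611000)·(2.900000 − 4.100000) / (-24.611000 − 19.921000) = 2.900000 − (29.533200)/(-44.532000) = 3.563191
f(3.563191) = -3.760569
t_3 = 3.563191 − (-3.760569)·(3.563191 − 2.900000) / (-3.760569 − (-24.611000)) = 3.563191 − (-2.493974)/(20.850431) = 3.682803

3.6828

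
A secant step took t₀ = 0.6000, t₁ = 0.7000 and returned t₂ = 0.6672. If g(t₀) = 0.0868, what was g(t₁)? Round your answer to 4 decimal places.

The secant line through (0.6000, 0.0868) and (0.7000, g(t₁)) crosses zero at t₂ = 0.6672.
So (0.6000, 0.0868), (0.7000, g(t₁)), (0.6672, 0) are collinear:
g(t₁) = 0.0868 · (0.7000 − 0.6672) / (0.6000 − 0.6672) = 0.0868 · (0.032800)/(-0.067200) = -0.042367

-0.0424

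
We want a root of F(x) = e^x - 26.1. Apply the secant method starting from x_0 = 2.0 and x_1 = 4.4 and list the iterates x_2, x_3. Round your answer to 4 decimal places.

2.6063, 2.9379

F(2.0) = -18.710944, F(4.4) = 55.350869
x_2 = 4.400000 − 55.350869·(4.400000 − 2.000000) / (55.350869 − (-18.710944)) = 4.400000 − (132.842085)/(74.061813) = 2.606335
F(2.606335) = -12.550699
x_3 = 2.606335 − (-12.550699)·(2.606335 − 4.400000) / (-12.550699 − 55.350869) = 2.606335 − (22.511750)/(-67.901568) = 2.937870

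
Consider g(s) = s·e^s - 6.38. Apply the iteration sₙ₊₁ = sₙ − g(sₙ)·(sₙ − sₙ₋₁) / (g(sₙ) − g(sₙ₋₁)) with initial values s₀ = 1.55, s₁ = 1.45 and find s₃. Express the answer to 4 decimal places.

g(1.55) = 0.922779, g(1.45) = -0.198484
s₂ = 1.450000 − (-0.198484)·(1.450000 − 1.550000) / (-0.198484 − 0.922779) = 1.450000 − (0.019848)/(-1.121263) = 1.467702
g(1.467702) = -0.011273
s₃ = 1.467702 − (-0.011273)·(1.467702 − 1.450000) / (-0.011273 − (-0.198484)) = 1.467702 − (-0.000200)/(0.187211) = 1.468768

1.4688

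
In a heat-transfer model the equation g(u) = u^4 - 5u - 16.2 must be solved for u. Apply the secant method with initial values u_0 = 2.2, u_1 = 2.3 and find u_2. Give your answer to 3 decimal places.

g(2.2) = -3.77440, g(2.3) = 0.28410
u_2 = 2.30000 − 0.28410·(2.30000 − 2.20000) / (0.28410 − (-3.77440)) = 2.30000 − (0.02841)/(4.05850) = 2.29300

2.293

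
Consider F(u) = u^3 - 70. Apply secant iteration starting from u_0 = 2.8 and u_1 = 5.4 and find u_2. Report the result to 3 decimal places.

3.722

F(2.8) = -48.04800, F(5.4) = 87.46400
u_2 = 5.40000 − 87.46400·(5.40000 − 2.80000) / (87.46400 − (-48.04800)) = 5.40000 − (227.40640)/(135.51200) = 3.72187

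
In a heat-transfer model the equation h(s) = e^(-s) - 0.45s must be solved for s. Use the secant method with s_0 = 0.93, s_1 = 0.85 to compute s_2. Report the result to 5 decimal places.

0.90218

h(0.93) = -0.0239463, h(0.85) = 0.0449149
s_2 = 0.8500000 − 0.0449149·(0.8500000 − 0.9300000) / (0.0449149 − (-0.0239463)) = 0.8500000 − (-0.0035932)/(0.0688612) = 0.9021802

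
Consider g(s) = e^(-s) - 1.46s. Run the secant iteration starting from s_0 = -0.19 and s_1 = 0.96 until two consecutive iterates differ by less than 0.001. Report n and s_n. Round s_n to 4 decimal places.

g(-0.19) = 1.486650, g(0.96) = -1.018707
s_2 = 0.960000 − (-1.018707)·(1.150000)/(-2.505357) = 0.492397;  |Δ| = 0.467603
g(0.492397) = -0.107739
s_3 = 0.492397 − (-0.107739)·(-0.467603)/(0.910968) = 0.437094;  |Δ| = 0.055303
g(0.437094) = 0.007754
s_4 = 0.437094 − 0.007754·(-0.055303)/(0.115493) = 0.440807;  |Δ| = 0.003713
g(0.440807) = -0.000061
s_5 = 0.440807 − (-0.000061)·(0.003713)/(-0.007815) = 0.440778;  |Δ| = 0.000029
|s_5 − s_4| = 0.000029 < 0.001

n = 5, s_n = 0.4408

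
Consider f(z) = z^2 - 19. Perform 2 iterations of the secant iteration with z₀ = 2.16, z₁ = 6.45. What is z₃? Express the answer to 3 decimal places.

4.250

f(2.16) = -14.33440, f(6.45) = 22.60250
z₂ = 6.45000 − 22.60250·(6.45000 − 2.16000) / (22.60250 − (-14.33440)) = 6.45000 − (96.96473)/(36.93690) = 3.82485
f(3.82485) = -4.37049
z₃ = 3.82485 − (-4.37049)·(3.82485 − 6.45000) / (-4.37049 − 22.60250) = 3.82485 − (11.47316)/(-26.97299) = 4.25021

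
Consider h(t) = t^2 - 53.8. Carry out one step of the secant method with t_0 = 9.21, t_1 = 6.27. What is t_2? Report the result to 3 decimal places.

7.206

h(9.21) = 31.02410, h(6.27) = -14.48710
t_2 = 6.27000 − (-14.48710)·(6.27000 − 9.21000) / (-14.48710 − 31.02410) = 6.27000 − (42.59207)/(-45.51120) = 7.20586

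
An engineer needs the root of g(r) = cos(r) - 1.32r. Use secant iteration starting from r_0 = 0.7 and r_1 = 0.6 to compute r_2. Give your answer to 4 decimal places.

0.6173

g(0.7) = -0.159158, g(0.6) = 0.033336
r_2 = 0.600000 − 0.033336·(0.600000 − 0.700000) / (0.033336 − (-0.159158)) = 0.600000 − (-0.003334)/(0.192493) = 0.617318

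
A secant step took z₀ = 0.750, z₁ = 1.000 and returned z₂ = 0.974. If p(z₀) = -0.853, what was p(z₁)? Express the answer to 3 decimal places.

0.099

The secant line through (0.750, -0.853) and (1.000, p(z₁)) crosses zero at z₂ = 0.974.
So (0.750, -0.853), (1.000, p(z₁)), (0.974, 0) are collinear:
p(z₁) = -0.853 · (1.000 − 0.974) / (0.750 − 0.974) = -0.853 · (0.02600)/(-0.22400) = 0.09901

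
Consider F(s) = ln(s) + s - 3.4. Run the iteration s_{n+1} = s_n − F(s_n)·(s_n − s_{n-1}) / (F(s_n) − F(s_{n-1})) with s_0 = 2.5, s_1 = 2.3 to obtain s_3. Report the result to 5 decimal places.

F(2.5) = 0.0162907, F(2.3) = -0.2670909
s_2 = 2.3000000 − (-0.2670909)·(2.3000000 − 2.5000000) / (-0.2670909 − 0.0162907) = 2.3000000 − (0.0534182)/(-0.2833816) = 2.4885026
F(2.4885026) = 0.0001838
s_3 = 2.4885026 − 0.0001838·(2.4885026 − 2.3000000) / (0.0001838 − (-0.2670909)) = 2.4885026 − (0.0000346)/(0.2672747) = 2.4883730

2.48837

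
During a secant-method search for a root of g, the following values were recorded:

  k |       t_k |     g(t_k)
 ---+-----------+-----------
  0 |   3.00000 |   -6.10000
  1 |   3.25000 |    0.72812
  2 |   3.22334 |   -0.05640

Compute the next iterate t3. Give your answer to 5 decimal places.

t3 = 3.22334 − (-0.05640)·(3.22334 − 3.25000) / (-0.05640 − 0.72812)
   = 3.22334 − (0.0015036)/(-0.7845200) = 3.2252566

3.22526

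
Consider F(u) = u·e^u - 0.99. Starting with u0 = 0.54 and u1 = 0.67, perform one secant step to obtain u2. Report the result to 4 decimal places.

F(0.54) = -0.063356, F(0.67) = 0.319339
u2 = 0.670000 − 0.319339·(0.670000 − 0.540000) / (0.319339 − (-0.063356)) = 0.670000 − (0.041514)/(0.382695) = 0.561522

0.5615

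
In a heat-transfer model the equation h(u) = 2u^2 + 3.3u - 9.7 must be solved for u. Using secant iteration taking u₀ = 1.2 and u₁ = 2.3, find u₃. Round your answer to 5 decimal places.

1.51974

h(1.2) = -2.8600000, h(2.3) = 8.4700000
u₂ = 2.3000000 − 8.4700000·(2.3000000 − 1.2000000) / (8.4700000 − (-2.8600000)) = 2.3000000 − (9.3170000)/(11.3300000) = 1.4776699
h(1.4776699) = -0.4566726
u₃ = 1.4776699 − (-0.4566726)·(1.4776699 − 2.3000000) / (-0.4566726 − 8.4700000) = 1.4776699 − (0.3755357)/(-8.9266726) = 1.5197388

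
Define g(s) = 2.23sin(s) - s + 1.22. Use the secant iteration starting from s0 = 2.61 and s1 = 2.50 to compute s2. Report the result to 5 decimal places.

g(2.61) = -0.2595977, g(2.50) = 0.0545929
s2 = 2.5000000 − 0.0545929·(2.5000000 − 2.6100000) / (0.0545929 − (-0.2595977)) = 2.5000000 − (-0.0060052)/(0.3141906) = 2.5191133

2.51911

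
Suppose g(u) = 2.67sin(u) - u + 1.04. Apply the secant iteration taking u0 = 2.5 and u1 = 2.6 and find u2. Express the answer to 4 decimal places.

g(2.5) = 0.137921, g(2.6) = -0.183611
u2 = 2.600000 − (-0.183611)·(2.600000 − 2.500000) / (-0.183611 − 0.137921) = 2.600000 − (-0.018361)/(-0.321532) = 2.542895

2.5429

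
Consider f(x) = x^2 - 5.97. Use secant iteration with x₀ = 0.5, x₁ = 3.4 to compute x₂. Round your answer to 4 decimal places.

f(0.5) = -5.720000, f(3.4) = 5.590000
x₂ = 3.400000 − 5.590000·(3.400000 − 0.500000) / (5.590000 − (-5.720000)) = 3.400000 − (16.211000)/(11.310000) = 1.966667

1.9667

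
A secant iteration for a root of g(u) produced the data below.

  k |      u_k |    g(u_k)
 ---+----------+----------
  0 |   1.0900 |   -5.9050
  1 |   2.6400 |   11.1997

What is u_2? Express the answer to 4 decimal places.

1.6251

u_2 = 2.6400 − 11.1997·(2.6400 − 1.0900) / (11.1997 − (-5.9050))
   = 2.6400 − (17.359535)/(17.104700) = 1.625101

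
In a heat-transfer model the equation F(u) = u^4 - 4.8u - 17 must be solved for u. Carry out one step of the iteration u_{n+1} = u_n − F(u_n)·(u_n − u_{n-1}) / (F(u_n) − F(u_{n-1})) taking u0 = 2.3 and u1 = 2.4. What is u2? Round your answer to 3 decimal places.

F(2.3) = -0.05590, F(2.4) = 4.65760
u2 = 2.40000 − 4.65760·(2.40000 − 2.30000) / (4.65760 − (-0.05590)) = 2.40000 − (0.46576)/(4.71350) = 2.30119

2.301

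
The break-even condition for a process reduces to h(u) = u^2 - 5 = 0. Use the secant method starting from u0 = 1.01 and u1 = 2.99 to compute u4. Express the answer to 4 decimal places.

2.2380

h(1.01) = -3.979900, h(2.99) = 3.940100
u2 = 2.990000 − 3.940100·(2.990000 − 1.010000) / (3.940100 − (-3.979900)) = 2.990000 − (7.801398)/(7.920000) = 2.004975
h(2.004975) = -0.980075
u3 = 2.004975 − (-0.980075)·(2.004975 − 2.990000) / (-0.980075 − 3.940100) = 2.004975 − (0.965399)/(-4.920175) = 2.201187
h(2.201187) = -0.154775
u4 = 2.201187 − (-0.154775)·(2.201187 − 2.004975) / (-0.154775 − (-0.980075)) = 2.201187 − (-0.030369)/(0.825301) = 2.237984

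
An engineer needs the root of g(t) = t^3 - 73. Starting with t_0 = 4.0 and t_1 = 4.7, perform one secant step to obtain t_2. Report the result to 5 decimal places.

g(4.0) = -9.0000000, g(4.7) = 30.8230000
t_2 = 4.7000000 − 30.8230000·(4.7000000 − 4.0000000) / (30.8230000 − (-9.0000000)) = 4.7000000 − (21.5761000)/(39.8230000) = 4.1582000

4.15820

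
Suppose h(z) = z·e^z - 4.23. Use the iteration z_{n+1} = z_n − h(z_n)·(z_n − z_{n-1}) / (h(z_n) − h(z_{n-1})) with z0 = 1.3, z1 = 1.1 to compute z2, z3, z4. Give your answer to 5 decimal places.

1.22629, 1.23352, 1.23286

h(1.3) = 0.5400857, h(1.1) = -0.9254174
z2 = 1.1000000 − (-0.9254174)·(1.1000000 − 1.3000000) / (-0.9254174 − 0.5400857) = 1.1000000 − (0.1850835)/(-1.4655030) = 1.2262935
h(1.2262935) = -0.0500902
z3 = 1.2262935 − (-0.0500902)·(1.2262935 − 1.1000000) / (-0.0500902 − (-0.9254174)) = 1.2262935 − (-0.0063261)/(0.8753272) = 1.2335206
h(1.2335206) = 0.0050405
z4 = 1.2335206 − 0.0050405·(1.2335206 − 1.2262935) / (0.0050405 − (-0.0500902)) = 1.2335206 − (0.0000364)/(0.0551307) = 1.2328598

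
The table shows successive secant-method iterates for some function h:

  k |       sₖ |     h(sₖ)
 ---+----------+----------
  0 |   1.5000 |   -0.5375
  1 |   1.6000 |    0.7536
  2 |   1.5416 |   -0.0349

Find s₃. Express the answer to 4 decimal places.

s₃ = 1.5416 − (-0.0349)·(1.5416 − 1.6000) / (-0.0349 − 0.7536)
   = 1.5416 − (0.002038)/(-0.788500) = 1.544185

1.5442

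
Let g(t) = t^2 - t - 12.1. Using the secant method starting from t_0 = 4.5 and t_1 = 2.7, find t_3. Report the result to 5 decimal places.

4.03837

g(4.5) = 3.6500000, g(2.7) = -7.5100000
t_2 = 2.7000000 − (-7.5100000)·(2.7000000 − 4.5000000) / (-7.5100000 − 3.6500000) = 2.7000000 − (13.5180000)/(-11.1600000) = 3.9112903
g(3.9112903) = -0.7130983
t_3 = 3.9112903 − (-0.7130983)·(3.9112903 − 2.7000000) / (-0.7130983 − (-7.5100000)) = 3.9112903 − (-0.8637691)/(6.7969017) = 4.0383731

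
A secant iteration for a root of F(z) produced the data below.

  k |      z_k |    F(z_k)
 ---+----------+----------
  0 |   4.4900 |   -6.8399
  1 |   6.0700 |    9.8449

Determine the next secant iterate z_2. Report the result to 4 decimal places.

z_2 = 6.0700 − 9.8449·(6.0700 − 4.4900) / (9.8449 − (-6.8399))
   = 6.0700 − (15.554942)/(16.684800) = 5.137718

5.1377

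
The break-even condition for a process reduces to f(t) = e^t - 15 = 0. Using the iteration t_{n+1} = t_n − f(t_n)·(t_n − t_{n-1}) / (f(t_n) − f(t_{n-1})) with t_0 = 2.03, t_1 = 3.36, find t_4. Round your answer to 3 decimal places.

2.715

f(2.03) = -7.38591, f(3.36) = 13.78919
t_2 = 3.36000 − 13.78919·(3.36000 − 2.03000) / (13.78919 − (-7.38591)) = 3.36000 − (18.33962)/(21.17510) = 2.49391
f(2.49391) = -2.89152
t_3 = 2.49391 − (-2.89152)·(2.49391 − 3.36000) / (-2.89152 − 13.78919) = 2.49391 − (2.50432)/(-16.68071) = 2.64404
f(2.64404) = -0.93008
t_4 = 2.64404 − (-0.93008)·(2.64404 − 2.49391) / (-0.93008 − (-2.89152)) = 2.64404 − (-0.13964)/(1.96144) = 2.71523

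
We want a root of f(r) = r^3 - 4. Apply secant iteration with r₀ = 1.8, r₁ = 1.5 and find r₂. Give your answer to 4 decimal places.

1.5763

f(1.8) = 1.832000, f(1.5) = -0.625000
r₂ = 1.500000 − (-0.625000)·(1.500000 − 1.800000) / (-0.625000 − 1.832000) = 1.500000 − (0.187500)/(-2.457000) = 1.576313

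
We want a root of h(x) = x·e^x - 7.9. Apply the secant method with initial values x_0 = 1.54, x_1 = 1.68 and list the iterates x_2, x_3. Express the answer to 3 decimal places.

h(1.54) = -0.71653, h(1.68) = 1.11413
x_2 = 1.68000 − 1.11413·(1.68000 − 1.54000) / (1.11413 − (-0.71653)) = 1.68000 − (0.15598)/(1.83067) = 1.59480
h(1.59480) = -0.04192
x_3 = 1.59480 − (-0.04192)·(1.59480 − 1.68000) / (-0.04192 − 1.11413) = 1.59480 − (0.00357)/(-1.15605) = 1.59789

1.595, 1.598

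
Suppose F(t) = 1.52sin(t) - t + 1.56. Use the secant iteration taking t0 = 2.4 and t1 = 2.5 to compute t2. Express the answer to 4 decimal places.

2.4860

F(2.4) = 0.186704, F(2.5) = -0.030322
t2 = 2.500000 − (-0.030322)·(2.500000 − 2.400000) / (-0.030322 − 0.186704) = 2.500000 − (-0.003032)/(-0.217026) = 2.486028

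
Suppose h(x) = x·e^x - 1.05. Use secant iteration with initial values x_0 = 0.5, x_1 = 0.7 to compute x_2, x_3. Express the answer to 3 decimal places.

0.577, 0.584

h(0.5) = -0.22564, h(0.7) = 0.35963
x_2 = 0.70000 − 0.35963·(0.70000 − 0.50000) / (0.35963 − (-0.22564)) = 0.70000 − (0.07193)/(0.58527) = 0.57711
h(0.57711) = -0.02224
x_3 = 0.57711 − (-0.02224)·(0.57711 − 0.70000) / (-0.02224 − 0.35963) = 0.57711 − (0.00273)/(-0.38187) = 0.58426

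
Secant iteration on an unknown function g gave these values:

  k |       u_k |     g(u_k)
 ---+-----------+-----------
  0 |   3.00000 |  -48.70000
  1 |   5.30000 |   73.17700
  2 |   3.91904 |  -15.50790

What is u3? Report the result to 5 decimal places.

4.16052

u3 = 3.91904 − (-15.50790)·(3.91904 − 5.30000) / (-15.50790 − 73.17700)
   = 3.91904 − (21.4157896)/(-88.6849000) = 4.1605218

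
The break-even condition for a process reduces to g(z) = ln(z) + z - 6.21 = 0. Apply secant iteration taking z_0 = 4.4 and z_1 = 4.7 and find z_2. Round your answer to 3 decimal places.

4.669

g(4.4) = -0.32840, g(4.7) = 0.03756
z_2 = 4.70000 − 0.03756·(4.70000 − 4.40000) / (0.03756 − (-0.32840)) = 4.70000 − (0.01127)/(0.36596) = 4.66921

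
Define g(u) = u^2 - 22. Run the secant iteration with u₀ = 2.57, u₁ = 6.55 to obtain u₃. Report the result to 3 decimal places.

g(2.57) = -15.39510, g(6.55) = 20.90250
u₂ = 6.55000 − 20.90250·(6.55000 − 2.57000) / (20.90250 − (-15.39510)) = 6.55000 − (83.19195)/(36.29760) = 4.25806
g(4.25806) = -3.86893
u₃ = 4.25806 − (-3.86893)·(4.25806 − 6.55000) / (-3.86893 − 20.90250) = 4.25806 − (8.86736)/(-24.77143) = 4.61603

4.616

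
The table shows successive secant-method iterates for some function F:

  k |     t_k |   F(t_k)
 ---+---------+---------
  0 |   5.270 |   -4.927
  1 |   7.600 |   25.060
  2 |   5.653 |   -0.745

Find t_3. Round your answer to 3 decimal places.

t_3 = 5.653 − (-0.745)·(5.653 − 7.600) / (-0.745 − 25.060)
   = 5.653 − (1.45051)/(-25.80500) = 5.70921

5.709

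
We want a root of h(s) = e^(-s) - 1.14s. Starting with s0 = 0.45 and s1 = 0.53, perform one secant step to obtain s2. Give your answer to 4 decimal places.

h(0.45) = 0.124628, h(0.53) = -0.015595
s2 = 0.530000 − (-0.015595)·(0.530000 − 0.450000) / (-0.015595 − 0.124628) = 0.530000 − (-0.001248)/(-0.140223) = 0.521103

0.5211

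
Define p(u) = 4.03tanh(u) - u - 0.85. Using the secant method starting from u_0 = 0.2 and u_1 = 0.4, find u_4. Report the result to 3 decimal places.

0.291

p(0.2) = -0.25458, p(0.4) = 0.28119
u_2 = 0.40000 − 0.28119·(0.40000 − 0.20000) / (0.28119 − (-0.25458)) = 0.40000 − (0.05624)/(0.53577) = 0.29503
p(0.29503) = 0.01061
u_3 = 0.29503 − 0.01061·(0.29503 − 0.40000) / (0.01061 − 0.28119) = 0.29503 − (-0.00111)/(-0.27058) = 0.29092
p(0.29092) = -0.00052
u_4 = 0.29092 − (-0.00052)·(0.29092 − 0.29503) / (-0.00052 − 0.01061) = 0.29092 − (0.00000)/(-0.01112) = 0.29111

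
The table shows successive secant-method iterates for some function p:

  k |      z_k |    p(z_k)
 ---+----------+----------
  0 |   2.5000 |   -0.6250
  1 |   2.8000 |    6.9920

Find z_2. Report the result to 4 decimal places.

2.5246

z_2 = 2.8000 − 6.9920·(2.8000 − 2.5000) / (6.9920 − (-0.6250))
   = 2.8000 − (2.097600)/(7.617000) = 2.524616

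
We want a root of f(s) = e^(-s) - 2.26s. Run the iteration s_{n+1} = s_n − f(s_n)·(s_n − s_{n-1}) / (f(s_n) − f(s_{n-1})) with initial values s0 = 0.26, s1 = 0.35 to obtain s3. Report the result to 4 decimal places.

0.3210

f(0.26) = 0.183452, f(0.35) = -0.086312
s2 = 0.350000 − (-0.086312)·(0.350000 − 0.260000) / (-0.086312 − 0.183452) = 0.350000 − (-0.007768)/(-0.269763) = 0.321204
f(0.321204) = -0.000646
s3 = 0.321204 − (-0.000646)·(0.321204 − 0.350000) / (-0.000646 − (-0.086312)) = 0.321204 − (0.000019)/(0.085666) = 0.320987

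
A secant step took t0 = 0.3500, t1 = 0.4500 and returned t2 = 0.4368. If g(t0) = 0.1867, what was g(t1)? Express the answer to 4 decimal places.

The secant line through (0.3500, 0.1867) and (0.4500, g(t1)) crosses zero at t2 = 0.4368.
So (0.3500, 0.1867), (0.4500, g(t1)), (0.4368, 0) are collinear:
g(t1) = 0.1867 · (0.4500 − 0.4368) / (0.3500 − 0.4368) = 0.1867 · (0.013200)/(-0.086800) = -0.028392

-0.0284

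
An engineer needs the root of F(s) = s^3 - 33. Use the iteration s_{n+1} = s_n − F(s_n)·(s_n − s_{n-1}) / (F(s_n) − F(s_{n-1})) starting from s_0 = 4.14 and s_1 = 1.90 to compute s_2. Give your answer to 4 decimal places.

F(4.14) = 37.957944, F(1.90) = -26.141000
s_2 = 1.900000 − (-26.141000)·(1.900000 − 4.140000) / (-26.141000 − 37.957944) = 1.900000 − (58.555840)/(-64.098944) = 2.813523

2.8135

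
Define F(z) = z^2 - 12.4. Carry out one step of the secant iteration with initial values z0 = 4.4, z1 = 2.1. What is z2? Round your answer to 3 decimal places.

3.329

F(4.4) = 6.96000, F(2.1) = -7.99000
z2 = 2.10000 − (-7.99000)·(2.10000 − 4.40000) / (-7.99000 − 6.96000) = 2.10000 − (18.37700)/(-14.95000) = 3.32923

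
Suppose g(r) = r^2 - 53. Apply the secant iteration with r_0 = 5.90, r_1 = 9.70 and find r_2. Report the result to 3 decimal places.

g(5.90) = -18.19000, g(9.70) = 41.09000
r_2 = 9.70000 − 41.09000·(9.70000 − 5.90000) / (41.09000 − (-18.19000)) = 9.70000 − (156.14200)/(59.28000) = 7.06603

7.066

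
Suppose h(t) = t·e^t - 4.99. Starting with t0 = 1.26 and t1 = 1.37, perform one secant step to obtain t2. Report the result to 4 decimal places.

1.3235

h(1.26) = -0.547969, h(1.37) = 0.401430
t2 = 1.370000 − 0.401430·(1.370000 − 1.260000) / (0.401430 − (-0.547969)) = 1.370000 − (0.044157)/(0.949399) = 1.323489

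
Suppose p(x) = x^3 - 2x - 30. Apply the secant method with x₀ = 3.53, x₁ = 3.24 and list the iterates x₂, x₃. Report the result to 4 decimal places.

3.3162, 3.3216

p(3.53) = 6.926977, p(3.24) = -2.467776
x₂ = 3.240000 − (-2.467776)·(3.240000 − 3.530000) / (-2.467776 − 6.926977) = 3.240000 − (0.715655)/(-9.394753) = 3.316176
p(3.316176) = -0.164286
x₃ = 3.316176 − (-0.164286)·(3.316176 − 3.240000) / (-0.164286 − (-2.467776)) = 3.316176 − (-0.012515)/(2.303490) = 3.321609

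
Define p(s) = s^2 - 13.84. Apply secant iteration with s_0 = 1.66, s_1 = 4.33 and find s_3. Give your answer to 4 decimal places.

3.7039

p(1.66) = -11.084400, p(4.33) = 4.908900
s_2 = 4.330000 − 4.908900·(4.330000 − 1.660000) / (4.908900 − (-11.084400)) = 4.330000 − (13.106763)/(15.993300) = 3.510484
p(3.510484) = -1.516501
s_3 = 3.510484 − (-1.516501)·(3.510484 − 4.330000) / (-1.516501 − 4.908900) = 3.510484 − (1.242797)/(-6.425401) = 3.703903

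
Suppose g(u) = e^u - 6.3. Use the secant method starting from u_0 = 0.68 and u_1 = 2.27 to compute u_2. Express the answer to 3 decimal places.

1.573

g(0.68) = -4.32612, g(2.27) = 3.37940
u_2 = 2.27000 − 3.37940·(2.27000 − 0.68000) / (3.37940 − (-4.32612)) = 2.27000 − (5.37325)/(7.70552) = 1.57268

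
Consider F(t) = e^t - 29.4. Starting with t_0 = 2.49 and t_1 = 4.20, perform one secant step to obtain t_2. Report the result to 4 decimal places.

F(2.49) = -17.338724, F(4.20) = 37.286331
t_2 = 4.200000 − 37.286331·(4.200000 − 2.490000) / (37.286331 − (-17.338724)) = 4.200000 − (63.759626)/(54.625055) = 3.032777

3.0328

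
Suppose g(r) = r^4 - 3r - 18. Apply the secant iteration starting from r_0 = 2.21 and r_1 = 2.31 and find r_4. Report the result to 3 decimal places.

2.229

g(2.21) = -0.77557, g(2.31) = 3.54396
r_2 = 2.31000 − 3.54396·(2.31000 − 2.21000) / (3.54396 − (-0.77557)) = 2.31000 − (0.35440)/(4.31953) = 2.22795
g(2.22795) = -0.04472
r_3 = 2.22795 − (-0.04472)·(2.22795 − 2.31000) / (-0.04472 − 3.54396) = 2.22795 − (0.00367)/(-3.58869) = 2.22898
g(2.22898) = -0.00253
r_4 = 2.22898 − (-0.00253)·(2.22898 − 2.22795) / (-0.00253 − (-0.04472)) = 2.22898 − (0.00000)/(0.04219) = 2.22904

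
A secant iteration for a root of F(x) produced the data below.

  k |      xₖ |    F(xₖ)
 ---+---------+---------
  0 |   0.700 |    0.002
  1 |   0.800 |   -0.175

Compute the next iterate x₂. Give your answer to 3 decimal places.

x₂ = 0.800 − (-0.175)·(0.800 − 0.700) / (-0.175 − 0.002)
   = 0.800 − (-0.01750)/(-0.17700) = 0.70113

0.701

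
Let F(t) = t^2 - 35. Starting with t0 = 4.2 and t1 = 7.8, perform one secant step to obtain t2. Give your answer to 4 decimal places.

5.6467

F(4.2) = -17.360000, F(7.8) = 25.840000
t2 = 7.800000 − 25.840000·(7.800000 − 4.200000) / (25.840000 − (-17.360000)) = 7.800000 − (93.024000)/(43.200000) = 5.646667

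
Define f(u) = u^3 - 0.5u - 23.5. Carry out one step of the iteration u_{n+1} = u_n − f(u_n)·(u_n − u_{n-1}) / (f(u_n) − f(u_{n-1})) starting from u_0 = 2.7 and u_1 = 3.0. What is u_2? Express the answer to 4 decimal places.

2.9163

f(2.7) = -5.167000, f(3.0) = 2.000000
u_2 = 3.000000 − 2.000000·(3.000000 − 2.700000) / (2.000000 − (-5.167000)) = 3.000000 − (0.600000)/(7.167000) = 2.916283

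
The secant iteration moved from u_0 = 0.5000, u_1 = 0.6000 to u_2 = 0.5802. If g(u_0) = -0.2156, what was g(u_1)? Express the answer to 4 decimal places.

The secant line through (0.5000, -0.2156) and (0.6000, g(u_1)) crosses zero at u_2 = 0.5802.
So (0.5000, -0.2156), (0.6000, g(u_1)), (0.5802, 0) are collinear:
g(u_1) = -0.2156 · (0.6000 − 0.5802) / (0.5000 − 0.5802) = -0.2156 · (0.019800)/(-0.080200) = 0.053228

0.0532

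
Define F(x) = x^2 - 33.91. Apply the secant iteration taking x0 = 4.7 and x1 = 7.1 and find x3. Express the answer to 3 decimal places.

5.811

F(4.7) = -11.82000, F(7.1) = 16.50000
x2 = 7.10000 − 16.50000·(7.10000 − 4.70000) / (16.50000 − (-11.82000)) = 7.10000 − (39.60000)/(28.32000) = 5.70169
F(5.70169) = -1.40068
x3 = 5.70169 − (-1.40068)·(5.70169 − 7.10000) / (-1.40068 − 16.50000) = 5.70169 − (1.95857)/(-17.90068) = 5.81111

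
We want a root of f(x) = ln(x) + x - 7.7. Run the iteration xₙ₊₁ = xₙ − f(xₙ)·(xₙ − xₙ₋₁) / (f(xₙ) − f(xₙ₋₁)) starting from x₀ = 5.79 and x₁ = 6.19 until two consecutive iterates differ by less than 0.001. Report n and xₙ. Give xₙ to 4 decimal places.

n = 3, xₙ = 5.9214

f(5.79) = -0.153868, f(6.19) = 0.312935
x₂ = 6.190000 − 0.312935·(0.400000)/(0.466803) = 5.921848;  |Δ| = 0.268152
f(5.921848) = 0.000497
x₃ = 5.921848 − 0.000497·(-0.268152)/(-0.312438) = 5.921422;  |Δ| = 0.000426
|x₃ − x₂| = 0.000426 < 0.001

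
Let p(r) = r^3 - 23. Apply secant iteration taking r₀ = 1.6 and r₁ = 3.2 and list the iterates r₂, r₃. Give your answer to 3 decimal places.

p(1.6) = -18.90400, p(3.2) = 9.76800
r₂ = 3.20000 − 9.76800·(3.20000 − 1.60000) / (9.76800 − (-18.90400)) = 3.20000 − (15.62880)/(28.67200) = 2.65491
p(2.65491) = -4.28673
r₃ = 2.65491 − (-4.28673)·(2.65491 − 3.20000) / (-4.28673 − 9.76800) = 2.65491 − (2.33665)/(-14.05473) = 2.82116

2.655, 2.821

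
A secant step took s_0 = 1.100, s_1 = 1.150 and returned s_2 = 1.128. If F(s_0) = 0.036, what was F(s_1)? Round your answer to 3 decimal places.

-0.028

The secant line through (1.100, 0.036) and (1.150, F(s_1)) crosses zero at s_2 = 1.128.
So (1.100, 0.036), (1.150, F(s_1)), (1.128, 0) are collinear:
F(s_1) = 0.036 · (1.150 − 1.128) / (1.100 − 1.128) = 0.036 · (0.02200)/(-0.02800) = -0.02829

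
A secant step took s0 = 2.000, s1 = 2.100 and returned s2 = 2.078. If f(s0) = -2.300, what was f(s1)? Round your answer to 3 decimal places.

The secant line through (2.000, -2.300) and (2.100, f(s1)) crosses zero at s2 = 2.078.
So (2.000, -2.300), (2.100, f(s1)), (2.078, 0) are collinear:
f(s1) = -2.300 · (2.100 − 2.078) / (2.000 − 2.078) = -2.300 · (0.02200)/(-0.07800) = 0.64872

0.649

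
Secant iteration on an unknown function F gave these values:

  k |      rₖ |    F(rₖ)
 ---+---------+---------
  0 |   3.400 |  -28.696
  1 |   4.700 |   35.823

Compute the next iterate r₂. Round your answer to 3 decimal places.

3.978

r₂ = 4.700 − 35.823·(4.700 − 3.400) / (35.823 − (-28.696))
   = 4.700 − (46.56990)/(64.51900) = 3.97820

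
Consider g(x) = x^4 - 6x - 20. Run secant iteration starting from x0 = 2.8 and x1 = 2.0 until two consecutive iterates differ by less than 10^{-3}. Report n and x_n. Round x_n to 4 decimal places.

n = 6, x_n = 2.4244

g(2.8) = 24.665600, g(2.0) = -16.000000
x2 = 2.000000 − (-16.000000)·(-0.800000)/(-40.665600) = 2.314762;  |Δ| = 0.314762
g(2.314762) = -5.179073
x3 = 2.314762 − (-5.179073)·(0.314762)/(10.820927) = 2.465413;  |Δ| = 0.150650
g(2.465413) = 2.152770
x4 = 2.465413 − 2.152770·(0.150650)/(7.331844) = 2.421179;  |Δ| = 0.044234
g(2.421179) = -0.162771
x5 = 2.421179 − (-0.162771)·(-0.044234)/(-2.315541) = 2.424288;  |Δ| = 0.003109
g(2.424288) = -0.004557
x6 = 2.424288 − (-0.004557)·(0.003109)/(0.158214) = 2.424378;  |Δ| = 0.000090
|x6 − x5| = 0.000090 < 10^{-3}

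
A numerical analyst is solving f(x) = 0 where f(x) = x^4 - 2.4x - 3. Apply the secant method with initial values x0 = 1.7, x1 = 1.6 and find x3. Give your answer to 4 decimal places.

1.6201

f(1.7) = 1.272100, f(1.6) = -0.286400
x2 = 1.600000 − (-0.286400)·(1.600000 − 1.700000) / (-0.286400 − 1.272100) = 1.600000 − (0.028640)/(-1.558500) = 1.618377
f(1.618377) = -0.024194
x3 = 1.618377 − (-0.024194)·(1.618377 − 1.600000) / (-0.024194 − (-0.286400)) = 1.618377 − (-0.000445)/(0.262206) = 1.620072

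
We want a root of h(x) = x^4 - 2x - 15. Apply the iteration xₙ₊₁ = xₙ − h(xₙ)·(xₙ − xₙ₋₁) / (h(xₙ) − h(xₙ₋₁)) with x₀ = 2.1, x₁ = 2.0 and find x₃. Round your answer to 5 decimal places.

h(2.1) = 0.2481000, h(2.0) = -3.0000000
x₂ = 2.0000000 − (-3.0000000)·(2.0000000 − 2.1000000) / (-3.0000000 − 0.2481000) = 2.0000000 − (0.3000000)/(-3.2481000) = 2.0923617
h(2.0923617) = -0.0180370
x₃ = 2.0923617 − (-0.0180370)·(2.0923617 − 2.0000000) / (-0.0180370 − (-3.0000000)) = 2.0923617 − (-0.0016659)/(2.9819630) = 2.0929204

2.09292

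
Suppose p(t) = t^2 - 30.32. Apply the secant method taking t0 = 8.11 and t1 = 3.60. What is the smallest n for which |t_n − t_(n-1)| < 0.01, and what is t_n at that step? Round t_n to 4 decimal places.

p(8.11) = 35.452100, p(3.60) = -17.360000
t2 = 3.600000 − (-17.360000)·(-4.510000)/(-52.812100) = 5.082494;  |Δ| = 1.482494
p(5.082494) = -4.488259
t3 = 5.082494 − (-4.488259)·(1.482494)/(12.871741) = 5.599426;  |Δ| = 0.516932
p(5.599426) = 1.033567
t4 = 5.599426 − 1.033567·(0.516932)/(5.521826) = 5.502667;  |Δ| = 0.096759
p(5.502667) = -0.040655
t5 = 5.502667 − (-0.040655)·(-0.096759)/(-1.074222) = 5.506329;  |Δ| = 0.003662
|t5 − t4| = 0.003662 < 0.01

n = 5, t_n = 5.5063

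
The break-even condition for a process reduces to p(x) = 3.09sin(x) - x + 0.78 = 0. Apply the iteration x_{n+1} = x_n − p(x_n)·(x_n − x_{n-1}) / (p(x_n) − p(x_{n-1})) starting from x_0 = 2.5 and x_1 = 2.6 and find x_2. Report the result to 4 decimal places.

p(2.5) = 0.129279, p(2.6) = -0.227101
x_2 = 2.600000 − (-0.227101)·(2.600000 − 2.500000) / (-0.227101 − 0.129279) = 2.600000 − (-0.022710)/(-0.356380) = 2.536276

2.5363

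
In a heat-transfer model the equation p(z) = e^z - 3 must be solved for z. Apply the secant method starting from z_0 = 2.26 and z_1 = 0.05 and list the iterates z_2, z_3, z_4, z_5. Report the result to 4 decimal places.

0.5548, 1.4750, 0.9952, 1.0801

p(2.26) = 6.583089, p(0.05) = -1.948729
z_2 = 0.050000 − (-1.948729)·(0.050000 − 2.260000) / (-1.948729 − 6.583089) = 0.050000 − (4.306691)/(-8.531818) = 0.554780
p(0.554780) = -1.258442
z_3 = 0.554780 − (-1.258442)·(0.554780 − 0.050000) / (-1.258442 − (-1.948729)) = 0.554780 − (-0.635236)/(0.690287) = 1.475030
p(1.475030) = 1.371168
z_4 = 1.475030 − 1.371168·(1.475030 − 0.554780) / (1.371168 − (-1.258442)) = 1.475030 − (1.261817)/(2.629610) = 0.995181
p(0.995181) = -0.294787
z_5 = 0.995181 − (-0.294787)·(0.995181 − 1.475030) / (-0.294787 − 1.371168) = 0.995181 − (0.141454)/(-1.665955) = 1.080089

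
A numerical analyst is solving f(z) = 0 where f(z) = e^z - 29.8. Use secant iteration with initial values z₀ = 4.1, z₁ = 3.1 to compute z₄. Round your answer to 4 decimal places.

3.3938

f(4.1) = 30.540288, f(3.1) = -7.602049
z₂ = 3.100000 − (-7.602049)·(3.100000 − 4.100000) / (-7.602049 − 30.540288) = 3.100000 − (7.602049)/(-38.142336) = 3.299307
f(3.299307) = -2.706134
z₃ = 3.299307 − (-2.706134)·(3.299307 − 3.100000) / (-2.706134 − (-7.602049)) = 3.299307 − (-0.539352)/(4.895915) = 3.409471
f(3.409471) = 0.449242
z₄ = 3.409471 − 0.449242·(3.409471 − 3.299307) / (0.449242 − (-2.706134)) = 3.409471 − (0.049490)/(3.155375) = 3.393787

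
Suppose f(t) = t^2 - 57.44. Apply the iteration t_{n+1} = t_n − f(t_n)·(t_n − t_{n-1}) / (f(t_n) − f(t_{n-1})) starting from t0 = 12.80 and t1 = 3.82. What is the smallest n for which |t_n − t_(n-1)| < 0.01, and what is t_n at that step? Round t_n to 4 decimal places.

f(12.80) = 106.400000, f(3.82) = -42.847600
t2 = 3.820000 − (-42.847600)·(-8.980000)/(-149.247600) = 6.398075;  |Δ| = 2.578075
f(6.398075) = -16.504641
t3 = 6.398075 − (-16.504641)·(2.578075)/(26.342959) = 8.013314;  |Δ| = 1.615240
f(8.013314) = 6.773209
t4 = 8.013314 − 6.773209·(1.615240)/(23.277850) = 7.543324;  |Δ| = 0.469990
f(7.543324) = -0.538256
t5 = 7.543324 − (-0.538256)·(-0.469990)/(-7.311465) = 7.577924;  |Δ| = 0.034600
f(7.577924) = -0.015064
t6 = 7.577924 − (-0.015064)·(0.034600)/(0.523192) = 7.578920;  |Δ| = 0.000996
|t6 − t5| = 0.000996 < 0.01

n = 6, t_n = 7.5789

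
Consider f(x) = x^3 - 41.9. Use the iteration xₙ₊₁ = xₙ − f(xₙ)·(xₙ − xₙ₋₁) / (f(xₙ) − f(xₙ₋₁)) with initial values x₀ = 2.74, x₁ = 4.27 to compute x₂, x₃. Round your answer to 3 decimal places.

3.310, 3.440

f(2.74) = -21.32918, f(4.27) = 35.95448
x₂ = 4.27000 − 35.95448·(4.27000 − 2.74000) / (35.95448 − (-21.32918)) = 4.27000 − (55.01036)/(57.28366) = 3.30968
f(3.30968) = -5.64566
x₃ = 3.30968 − (-5.64566)·(3.30968 − 4.27000) / (-5.64566 − 35.95448) = 3.30968 − (5.42161)/(-41.60015) = 3.44001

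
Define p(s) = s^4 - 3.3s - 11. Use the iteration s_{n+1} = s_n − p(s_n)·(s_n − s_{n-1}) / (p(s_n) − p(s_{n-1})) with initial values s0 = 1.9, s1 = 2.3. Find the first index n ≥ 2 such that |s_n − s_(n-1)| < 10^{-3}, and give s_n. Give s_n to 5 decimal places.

p(1.9) = -4.2379000, p(2.3) = 9.3941000
s2 = 2.3000000 − 9.3941000·(0.4000000)/(13.6320000) = 2.0243515;  |Δ| = 0.2756485
p(2.0243515) = -0.8867634
s3 = 2.0243515 − (-0.8867634)·(-0.2756485)/(-10.2808634) = 2.0481273;  |Δ| = 0.0237757
p(2.0481273) = -0.1622612
s4 = 2.0481273 − (-0.1622612)·(0.0237757)/(0.7245022) = 2.0534521;  |Δ| = 0.0053249
p(2.0534521) = 0.0038767
s5 = 2.0534521 − 0.0038767·(0.0053249)/(0.1661379) = 2.0533279;  |Δ| = 0.0001243
|s5 − s4| = 0.0001243 < 10^{-3}

n = 5, s_n = 2.05333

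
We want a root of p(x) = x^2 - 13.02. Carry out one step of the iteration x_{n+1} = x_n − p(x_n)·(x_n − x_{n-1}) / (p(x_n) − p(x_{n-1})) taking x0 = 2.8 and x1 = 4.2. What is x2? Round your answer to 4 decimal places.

3.5400

p(2.8) = -5.180000, p(4.2) = 4.620000
x2 = 4.200000 − 4.620000·(4.200000 − 2.800000) / (4.620000 − (-5.180000)) = 4.200000 − (6.468000)/(9.800000) = 3.540000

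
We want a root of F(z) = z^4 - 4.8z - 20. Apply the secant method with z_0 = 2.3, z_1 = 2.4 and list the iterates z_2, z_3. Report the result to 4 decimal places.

2.3648, 2.3664

F(2.3) = -3.055900, F(2.4) = 1.657600
z_2 = 2.400000 − 1.657600·(2.400000 − 2.300000) / (1.657600 − (-3.055900)) = 2.400000 − (0.165760)/(4.713500) = 2.364833
F(2.364833) = -0.075871
z_3 = 2.364833 − (-0.075871)·(2.364833 − 2.400000) / (-0.075871 − 1.657600) = 2.364833 − (0.002668)/(-1.733471) = 2.366372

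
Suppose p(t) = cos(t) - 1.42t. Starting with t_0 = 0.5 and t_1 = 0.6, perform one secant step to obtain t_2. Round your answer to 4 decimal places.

0.5863

p(0.5) = 0.167583, p(0.6) = -0.026664
t_2 = 0.600000 − (-0.026664)·(0.600000 − 0.500000) / (-0.026664 − 0.167583) = 0.600000 − (-0.002666)/(-0.194247) = 0.586273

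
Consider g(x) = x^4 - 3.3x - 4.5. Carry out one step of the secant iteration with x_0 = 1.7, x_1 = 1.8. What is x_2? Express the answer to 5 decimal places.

g(1.7) = -1.7579000, g(1.8) = 0.0576000
x_2 = 1.8000000 − 0.0576000·(1.8000000 − 1.7000000) / (0.0576000 − (-1.7579000)) = 1.8000000 − (0.0057600)/(1.8155000) = 1.7968273

1.79683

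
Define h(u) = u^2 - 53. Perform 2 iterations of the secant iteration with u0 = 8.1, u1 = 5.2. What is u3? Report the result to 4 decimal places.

h(8.1) = 12.610000, h(5.2) = -25.960000
u2 = 5.200000 − (-25.960000)·(5.200000 − 8.100000) / (-25.960000 − 12.610000) = 5.200000 − (75.284000)/(-38.570000) = 7.151880
h(7.151880) = -1.850617
u3 = 7.151880 − (-1.850617)·(7.151880 − 5.200000) / (-1.850617 − (-25.960000)) = 7.151880 − (-3.612181)/(24.109383) = 7.301704

7.3017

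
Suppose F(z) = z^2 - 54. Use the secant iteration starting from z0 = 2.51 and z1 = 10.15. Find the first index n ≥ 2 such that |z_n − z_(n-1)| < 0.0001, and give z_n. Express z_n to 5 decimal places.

n = 7, z_n = 7.34847

F(2.51) = -47.6999000, F(10.15) = 49.0225000
z2 = 10.1500000 − 49.0225000·(7.6400000)/(96.7224000) = 6.2777646;  |Δ| = 3.8722354
F(6.2777646) = -14.5896715
z3 = 6.2777646 − (-14.5896715)·(-3.8722354)/(-63.6121715) = 7.1658752;  |Δ| = 0.8881106
F(7.1658752) = -2.6502328
z4 = 7.1658752 − (-2.6502328)·(0.8881106)/(11.9394387) = 7.3630117;  |Δ| = 0.1971366
F(7.3630117) = 0.2139419
z5 = 7.3630117 − 0.2139419·(0.1971366)/(2.8641747) = 7.3482865;  |Δ| = 0.0147253
F(7.3482865) = -0.0026861
z6 = 7.3482865 − (-0.0026861)·(-0.0147253)/(-0.2166279) = 7.3484690;  |Δ| = 0.0001826
F(7.3484690) = -0.0000027
z7 = 7.3484690 − (-0.0000027)·(0.0001826)/(0.0026834) = 7.3484692;  |Δ| = 0.0000002
|z7 − z6| = 0.0000002 < 0.0001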